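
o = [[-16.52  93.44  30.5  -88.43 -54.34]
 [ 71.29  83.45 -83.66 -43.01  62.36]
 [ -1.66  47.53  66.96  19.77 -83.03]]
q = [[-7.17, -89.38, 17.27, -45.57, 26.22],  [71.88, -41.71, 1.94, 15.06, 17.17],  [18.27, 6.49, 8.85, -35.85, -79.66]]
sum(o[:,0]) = 53.110000000000014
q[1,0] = 71.88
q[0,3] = -45.57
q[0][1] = -89.38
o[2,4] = -83.03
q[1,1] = -41.71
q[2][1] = 6.49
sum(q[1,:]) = 64.34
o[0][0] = -16.52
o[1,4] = 62.36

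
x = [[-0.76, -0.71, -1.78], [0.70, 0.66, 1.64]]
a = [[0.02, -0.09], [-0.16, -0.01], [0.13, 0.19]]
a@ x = [[-0.08, -0.07, -0.18], [0.11, 0.11, 0.27], [0.03, 0.03, 0.08]]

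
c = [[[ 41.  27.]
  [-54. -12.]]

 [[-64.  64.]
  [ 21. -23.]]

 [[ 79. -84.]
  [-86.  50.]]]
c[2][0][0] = 79.0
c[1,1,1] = -23.0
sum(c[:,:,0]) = -63.0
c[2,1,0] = -86.0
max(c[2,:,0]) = 79.0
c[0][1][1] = -12.0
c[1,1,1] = -23.0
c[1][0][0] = -64.0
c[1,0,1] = 64.0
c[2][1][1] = 50.0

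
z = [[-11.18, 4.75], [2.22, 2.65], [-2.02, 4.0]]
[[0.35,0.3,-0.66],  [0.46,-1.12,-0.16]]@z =[[-1.91, -0.18], [-7.31, -1.42]]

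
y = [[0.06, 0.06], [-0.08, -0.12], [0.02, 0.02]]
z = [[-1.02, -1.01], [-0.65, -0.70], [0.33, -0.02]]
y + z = [[-0.96,  -0.95], [-0.73,  -0.82], [0.35,  0.0]]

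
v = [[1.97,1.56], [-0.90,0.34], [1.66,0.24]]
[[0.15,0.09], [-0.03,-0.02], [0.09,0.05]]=v @ [[0.05, 0.03], [0.03, 0.02]]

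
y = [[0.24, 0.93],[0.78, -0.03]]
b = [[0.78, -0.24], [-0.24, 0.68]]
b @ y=[[0.00, 0.73],  [0.47, -0.24]]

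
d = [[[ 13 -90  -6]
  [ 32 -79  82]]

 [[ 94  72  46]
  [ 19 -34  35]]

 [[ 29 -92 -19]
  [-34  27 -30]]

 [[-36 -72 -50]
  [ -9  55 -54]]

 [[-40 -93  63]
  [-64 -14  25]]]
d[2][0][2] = -19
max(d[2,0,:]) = 29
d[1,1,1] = -34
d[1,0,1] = 72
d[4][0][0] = -40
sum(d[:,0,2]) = 34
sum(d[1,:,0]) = 113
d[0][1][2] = 82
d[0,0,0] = 13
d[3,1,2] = -54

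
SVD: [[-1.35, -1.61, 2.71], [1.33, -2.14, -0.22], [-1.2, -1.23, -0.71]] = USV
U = [[0.96, 0.26, 0.15], [0.21, -0.94, 0.28], [0.21, -0.23, -0.95]]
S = [3.52, 2.53, 1.69]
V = [[-0.36, -0.64, 0.68], [-0.52, 0.74, 0.42], [0.78, 0.2, 0.60]]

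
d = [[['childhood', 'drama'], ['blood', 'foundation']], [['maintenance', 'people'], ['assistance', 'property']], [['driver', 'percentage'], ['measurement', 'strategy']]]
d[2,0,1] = 'percentage'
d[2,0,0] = 'driver'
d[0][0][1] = 'drama'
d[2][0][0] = 'driver'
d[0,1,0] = 'blood'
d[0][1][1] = 'foundation'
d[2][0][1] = 'percentage'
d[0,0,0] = 'childhood'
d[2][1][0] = 'measurement'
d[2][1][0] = 'measurement'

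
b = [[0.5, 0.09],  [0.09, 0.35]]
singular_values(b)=[0.54, 0.31]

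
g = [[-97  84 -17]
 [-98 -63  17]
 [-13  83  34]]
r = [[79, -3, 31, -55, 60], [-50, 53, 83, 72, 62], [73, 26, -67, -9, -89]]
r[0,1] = -3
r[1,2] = 83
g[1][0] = -98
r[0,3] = -55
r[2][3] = -9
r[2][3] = -9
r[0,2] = 31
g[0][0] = -97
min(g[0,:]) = -97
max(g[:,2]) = 34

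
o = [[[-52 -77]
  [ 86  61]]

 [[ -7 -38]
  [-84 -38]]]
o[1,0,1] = -38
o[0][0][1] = -77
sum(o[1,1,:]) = -122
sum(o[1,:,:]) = -167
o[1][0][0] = -7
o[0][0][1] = -77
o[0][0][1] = -77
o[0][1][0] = 86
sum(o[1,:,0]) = -91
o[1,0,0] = -7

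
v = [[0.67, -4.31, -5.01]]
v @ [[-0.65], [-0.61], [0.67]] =[[-1.16]]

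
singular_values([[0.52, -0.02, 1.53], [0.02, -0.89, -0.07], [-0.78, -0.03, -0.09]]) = [1.66, 0.89, 0.69]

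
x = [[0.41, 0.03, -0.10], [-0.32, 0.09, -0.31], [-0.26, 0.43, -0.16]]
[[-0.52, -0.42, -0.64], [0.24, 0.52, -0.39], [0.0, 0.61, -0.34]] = x @ [[-1.17, -1.14, -1.01],  [-0.61, 0.61, -0.62],  [0.26, -0.31, 2.12]]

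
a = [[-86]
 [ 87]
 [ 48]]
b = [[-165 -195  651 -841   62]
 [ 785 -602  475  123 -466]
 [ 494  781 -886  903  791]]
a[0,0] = -86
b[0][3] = -841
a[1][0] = 87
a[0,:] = [-86]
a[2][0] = 48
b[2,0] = 494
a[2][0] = 48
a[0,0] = -86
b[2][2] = -886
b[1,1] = -602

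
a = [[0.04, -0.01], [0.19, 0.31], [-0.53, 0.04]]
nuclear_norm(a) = 0.87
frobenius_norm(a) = 0.65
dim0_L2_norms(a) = [0.56, 0.31]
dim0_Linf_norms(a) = [0.53, 0.31]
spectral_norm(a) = 0.57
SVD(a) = [[-0.07, 0.05], [-0.42, -0.91], [0.91, -0.41]] @ diag([0.5698516448957587, 0.30276905854066094]) @ [[-0.99, -0.16], [0.16, -0.99]]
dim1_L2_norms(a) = [0.04, 0.36, 0.53]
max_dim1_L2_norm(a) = 0.53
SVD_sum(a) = [[0.04,0.01], [0.23,0.04], [-0.51,-0.08]] + [[0.00, -0.02], [-0.04, 0.27], [-0.02, 0.12]]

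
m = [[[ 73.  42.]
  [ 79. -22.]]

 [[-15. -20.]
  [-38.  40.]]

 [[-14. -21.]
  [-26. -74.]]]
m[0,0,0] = 73.0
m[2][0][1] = -21.0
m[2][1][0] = -26.0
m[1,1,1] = 40.0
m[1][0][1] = -20.0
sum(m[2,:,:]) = -135.0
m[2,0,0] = -14.0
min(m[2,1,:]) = -74.0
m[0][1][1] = -22.0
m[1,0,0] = -15.0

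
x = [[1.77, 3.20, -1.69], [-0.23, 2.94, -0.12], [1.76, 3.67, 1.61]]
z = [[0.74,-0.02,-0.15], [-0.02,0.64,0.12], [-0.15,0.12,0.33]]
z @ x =[[1.05, 1.76, -1.49],  [0.03, 2.26, 0.15],  [0.29, 1.08, 0.77]]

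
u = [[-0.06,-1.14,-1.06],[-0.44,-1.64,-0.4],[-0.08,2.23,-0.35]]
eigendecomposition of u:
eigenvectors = [[-0.92+0.00j, (-0.13-0.38j), (-0.13+0.38j)],[0.12+0.00j, (0.33-0.31j), (0.33+0.31j)],[(0.38+0j), -0.80+0.00j, -0.80-0.00j]]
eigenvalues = [(0.52+0j), (-1.29+0.83j), (-1.29-0.83j)]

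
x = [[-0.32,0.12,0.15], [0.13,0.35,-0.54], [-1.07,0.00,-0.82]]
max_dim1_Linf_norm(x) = 1.07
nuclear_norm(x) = 2.28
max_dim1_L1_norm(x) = 1.89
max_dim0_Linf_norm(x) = 1.07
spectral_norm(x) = 1.38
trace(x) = -0.79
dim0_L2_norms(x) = [1.12, 0.37, 0.99]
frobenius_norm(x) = 1.55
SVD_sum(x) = [[-0.12,0.01,-0.10], [-0.21,0.02,-0.17], [-1.03,0.08,-0.86]] + [[-0.15,  -0.1,  0.16], [0.36,  0.25,  -0.4], [-0.05,  -0.04,  0.06]] + [[-0.06, 0.21, 0.09], [-0.02, 0.08, 0.03], [0.01, -0.04, -0.02]]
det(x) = 0.23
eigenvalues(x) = [(-0.61+0.4j), (-0.61-0.4j), (0.43+0j)]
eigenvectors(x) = [[(0.16+0.31j), 0.16-0.31j, 0.13+0.00j], [-0.40-0.21j, -0.40+0.21j, (0.98+0j)], [-0.82+0.00j, -0.82-0.00j, -0.11+0.00j]]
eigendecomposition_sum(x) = [[-0.18+0.34j, (0.03-0.03j), (0.08+0.16j)], [(-0.06-0.49j), (-0.02+0.05j), -0.20-0.10j], [-0.52-0.74j, (0.02+0.1j), -0.42+0.01j]] + [[-0.18-0.34j, 0.03+0.03j, 0.08-0.16j],  [(-0.06+0.49j), -0.02-0.05j, (-0.2+0.1j)],  [-0.52+0.74j, 0.02-0.10j, -0.42-0.01j]] + [[(0.03+0j), (0.05+0j), -0.02+0.00j],  [(0.26+0j), 0.38+0.00j, (-0.13+0j)],  [-0.03-0.00j, -0.04-0.00j, (0.02-0j)]]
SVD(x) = [[-0.11, 0.38, -0.92], [-0.19, -0.92, -0.35], [-0.97, 0.14, 0.18]] @ diag([1.3796060719320078, 0.6462645551293172, 0.25812634710900906]) @ [[0.76, -0.06, 0.64], [-0.60, -0.43, 0.68], [0.23, -0.90, -0.36]]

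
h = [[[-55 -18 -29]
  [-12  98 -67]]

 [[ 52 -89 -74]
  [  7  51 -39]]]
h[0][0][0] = -55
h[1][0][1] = -89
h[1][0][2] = -74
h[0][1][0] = -12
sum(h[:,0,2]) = -103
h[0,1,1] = 98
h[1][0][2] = -74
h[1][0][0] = 52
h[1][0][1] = -89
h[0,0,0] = -55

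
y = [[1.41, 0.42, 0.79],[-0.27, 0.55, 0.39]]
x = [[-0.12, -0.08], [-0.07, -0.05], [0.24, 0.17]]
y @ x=[[-0.01, 0.0], [0.09, 0.06]]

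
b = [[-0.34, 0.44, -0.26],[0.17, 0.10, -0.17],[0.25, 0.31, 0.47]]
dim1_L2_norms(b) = [0.61, 0.26, 0.62]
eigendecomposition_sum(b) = [[(-0.35+0j), (0.31-0j), (-0.04+0j)],  [(0.13-0j), -0.11+0.00j, (0.02-0j)],  [0.05-0.00j, (-0.05+0j), (0.01-0j)]] + [[0.01+0.07j,(0.07+0.15j),(-0.11+0.09j)], [0.02+0.07j,(0.1+0.15j),-0.09+0.12j], [(0.1-0.07j),(0.18-0.24j),(0.23+0.09j)]] + [[0.01-0.07j, 0.07-0.15j, -0.11-0.09j], [(0.02-0.07j), (0.1-0.15j), (-0.09-0.12j)], [(0.1+0.07j), 0.18+0.24j, (0.23-0.09j)]]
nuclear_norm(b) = 1.48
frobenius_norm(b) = 0.91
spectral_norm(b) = 0.67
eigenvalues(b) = [(-0.46+0j), (0.34+0.3j), (0.34-0.3j)]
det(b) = -0.09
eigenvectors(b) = [[(-0.93+0j), 0.22-0.38j, 0.22+0.38j], [0.33+0.00j, (0.14-0.44j), 0.14+0.44j], [(0.14+0j), -0.77+0.00j, -0.77-0.00j]]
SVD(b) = [[-0.7,  0.70,  -0.10],[-0.07,  0.07,  1.00],[0.71,  0.71,  -0.0]] @ diag([0.6713557809904362, 0.555467956335995, 0.2546306439033502]) @ [[0.6,-0.15,0.78],[-0.09,0.96,0.25],[0.79,0.22,-0.57]]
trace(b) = 0.23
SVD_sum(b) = [[-0.29, 0.07, -0.37], [-0.03, 0.01, -0.04], [0.29, -0.07, 0.37]] + [[-0.04, 0.38, 0.1], [-0.00, 0.04, 0.01], [-0.04, 0.38, 0.10]] + [[-0.02,-0.01,0.01], [0.2,0.06,-0.14], [-0.0,-0.00,0.0]]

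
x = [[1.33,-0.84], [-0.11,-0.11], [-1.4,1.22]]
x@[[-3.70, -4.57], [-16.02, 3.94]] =[[8.54,-9.39],  [2.17,0.07],  [-14.36,11.20]]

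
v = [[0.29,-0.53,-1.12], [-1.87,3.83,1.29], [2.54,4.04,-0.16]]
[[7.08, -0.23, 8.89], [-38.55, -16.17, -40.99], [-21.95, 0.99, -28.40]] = v @ [[3.56, 4.94, 2.16], [-7.74, -2.75, -8.52], [-1.74, 2.79, -3.35]]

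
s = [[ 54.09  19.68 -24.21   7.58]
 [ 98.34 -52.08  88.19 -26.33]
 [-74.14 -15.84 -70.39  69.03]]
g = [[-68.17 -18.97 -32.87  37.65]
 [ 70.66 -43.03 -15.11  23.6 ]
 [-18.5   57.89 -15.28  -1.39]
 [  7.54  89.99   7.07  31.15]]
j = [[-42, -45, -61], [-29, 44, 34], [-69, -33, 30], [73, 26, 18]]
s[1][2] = 88.19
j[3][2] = 18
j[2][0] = -69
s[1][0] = 98.34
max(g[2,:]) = 57.89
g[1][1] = -43.03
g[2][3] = -1.39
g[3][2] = 7.07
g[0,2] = -32.87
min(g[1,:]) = -43.03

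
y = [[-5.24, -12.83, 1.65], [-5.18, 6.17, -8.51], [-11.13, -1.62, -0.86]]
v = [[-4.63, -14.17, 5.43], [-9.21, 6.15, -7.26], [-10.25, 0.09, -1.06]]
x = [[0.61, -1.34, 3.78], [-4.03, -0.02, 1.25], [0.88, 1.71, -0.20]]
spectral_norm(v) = 17.58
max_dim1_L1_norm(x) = 5.73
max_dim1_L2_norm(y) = 13.96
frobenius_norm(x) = 6.16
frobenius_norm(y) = 21.43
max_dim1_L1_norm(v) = 24.23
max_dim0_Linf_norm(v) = 14.17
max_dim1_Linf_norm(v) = 14.17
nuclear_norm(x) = 9.98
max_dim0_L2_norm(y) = 14.33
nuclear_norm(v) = 34.52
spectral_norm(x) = 4.56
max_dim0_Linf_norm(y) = 12.83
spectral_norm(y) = 15.93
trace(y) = 0.07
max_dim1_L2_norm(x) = 4.22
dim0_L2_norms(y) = [13.35, 14.33, 8.71]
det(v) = -551.17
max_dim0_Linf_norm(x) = 4.03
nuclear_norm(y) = 33.89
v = y + x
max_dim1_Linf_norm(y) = 12.83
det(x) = -27.68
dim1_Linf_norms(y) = [12.83, 8.51, 11.13]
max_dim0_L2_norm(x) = 4.17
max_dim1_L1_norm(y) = 19.86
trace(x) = 0.39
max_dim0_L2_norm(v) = 15.45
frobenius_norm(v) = 23.09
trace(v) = 0.46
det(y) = -930.86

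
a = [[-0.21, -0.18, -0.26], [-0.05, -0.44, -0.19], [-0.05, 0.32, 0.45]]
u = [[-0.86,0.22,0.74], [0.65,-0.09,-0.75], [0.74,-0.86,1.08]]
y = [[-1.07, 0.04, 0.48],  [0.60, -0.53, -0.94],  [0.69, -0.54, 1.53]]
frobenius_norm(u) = 2.19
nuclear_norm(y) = 3.86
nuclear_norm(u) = 3.09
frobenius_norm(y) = 2.45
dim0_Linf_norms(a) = [0.21, 0.44, 0.45]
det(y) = 1.37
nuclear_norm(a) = 1.19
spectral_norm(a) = 0.77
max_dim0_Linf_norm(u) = 1.08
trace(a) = -0.20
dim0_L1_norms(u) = [2.25, 1.17, 2.57]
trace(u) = 0.13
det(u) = -0.00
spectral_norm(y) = 1.87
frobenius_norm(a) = 0.83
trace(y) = -0.07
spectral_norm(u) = 1.60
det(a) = 0.03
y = u + a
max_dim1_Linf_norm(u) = 1.08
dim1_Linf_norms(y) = [1.07, 0.94, 1.53]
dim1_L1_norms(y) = [1.59, 2.07, 2.76]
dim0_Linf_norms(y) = [1.07, 0.54, 1.53]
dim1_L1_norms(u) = [1.82, 1.49, 2.68]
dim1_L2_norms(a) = [0.38, 0.48, 0.55]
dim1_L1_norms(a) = [0.65, 0.68, 0.82]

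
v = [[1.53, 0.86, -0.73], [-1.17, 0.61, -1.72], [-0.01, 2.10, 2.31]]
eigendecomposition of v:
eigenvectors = [[0.80+0.00j,-0.11+0.41j,-0.11-0.41j], [(0.05+0j),(-0.68+0j),(-0.68-0j)], [-0.59+0.00j,(0.29+0.53j),(0.29-0.53j)]]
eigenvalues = [(2.13+0j), (1.16+2.05j), (1.16-2.05j)]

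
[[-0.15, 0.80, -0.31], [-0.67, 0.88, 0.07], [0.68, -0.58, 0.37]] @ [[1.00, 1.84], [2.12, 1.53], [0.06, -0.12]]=[[1.53, 0.99], [1.2, 0.11], [-0.53, 0.32]]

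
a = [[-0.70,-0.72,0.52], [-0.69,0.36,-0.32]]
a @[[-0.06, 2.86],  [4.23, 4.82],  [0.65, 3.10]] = [[-2.67, -3.86], [1.36, -1.23]]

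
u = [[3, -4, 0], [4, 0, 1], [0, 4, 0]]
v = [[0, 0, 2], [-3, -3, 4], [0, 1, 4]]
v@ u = [[0, 8, 0], [-21, 28, -3], [4, 16, 1]]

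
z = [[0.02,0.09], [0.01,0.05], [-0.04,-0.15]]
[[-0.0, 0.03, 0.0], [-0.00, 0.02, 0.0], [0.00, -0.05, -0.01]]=z @ [[-0.01,0.08,-0.09], [0.00,0.33,0.06]]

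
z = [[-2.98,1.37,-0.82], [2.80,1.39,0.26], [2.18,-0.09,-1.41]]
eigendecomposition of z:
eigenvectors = [[-0.24+0.00j, 0.43-0.22j, 0.43+0.22j], [(-0.96+0j), -0.27+0.12j, -0.27-0.12j], [(-0.12+0j), -0.83+0.00j, (-0.83-0j)]]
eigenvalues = [(2.12+0j), (-2.56+0.61j), (-2.56-0.61j)]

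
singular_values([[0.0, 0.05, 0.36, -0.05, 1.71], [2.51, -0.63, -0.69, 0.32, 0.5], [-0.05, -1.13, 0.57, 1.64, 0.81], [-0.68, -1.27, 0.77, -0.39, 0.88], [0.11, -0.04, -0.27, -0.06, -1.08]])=[2.92, 2.77, 1.67, 1.18, 0.0]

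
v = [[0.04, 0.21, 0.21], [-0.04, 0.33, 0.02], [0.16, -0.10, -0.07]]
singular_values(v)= [0.44, 0.17, 0.14]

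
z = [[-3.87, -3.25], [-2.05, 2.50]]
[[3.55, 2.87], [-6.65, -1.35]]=z@ [[0.78, -0.17],[-2.02, -0.68]]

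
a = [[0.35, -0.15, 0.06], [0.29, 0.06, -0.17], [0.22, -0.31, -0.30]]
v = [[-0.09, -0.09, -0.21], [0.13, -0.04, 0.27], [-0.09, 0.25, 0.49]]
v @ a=[[-0.10, 0.07, 0.07], [0.09, -0.11, -0.07], [0.15, -0.12, -0.19]]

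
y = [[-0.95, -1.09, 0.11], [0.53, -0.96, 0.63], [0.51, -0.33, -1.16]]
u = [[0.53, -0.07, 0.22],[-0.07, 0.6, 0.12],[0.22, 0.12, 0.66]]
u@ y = [[-0.43, -0.58, -0.24],[0.45, -0.54, 0.23],[0.19, -0.57, -0.67]]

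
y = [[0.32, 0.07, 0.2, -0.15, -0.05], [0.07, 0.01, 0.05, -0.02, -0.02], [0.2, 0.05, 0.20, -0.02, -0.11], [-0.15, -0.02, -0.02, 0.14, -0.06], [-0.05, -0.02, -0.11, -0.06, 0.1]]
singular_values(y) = [0.55, 0.23, 0.01, 0.0, 0.0]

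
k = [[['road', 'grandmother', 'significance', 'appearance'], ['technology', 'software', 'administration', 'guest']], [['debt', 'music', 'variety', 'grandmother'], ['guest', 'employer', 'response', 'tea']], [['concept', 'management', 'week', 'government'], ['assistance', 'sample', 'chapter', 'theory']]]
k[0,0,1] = 'grandmother'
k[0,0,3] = 'appearance'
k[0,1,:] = ['technology', 'software', 'administration', 'guest']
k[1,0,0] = 'debt'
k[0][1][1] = 'software'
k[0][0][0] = 'road'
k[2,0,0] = 'concept'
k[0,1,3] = 'guest'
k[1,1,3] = 'tea'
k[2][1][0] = 'assistance'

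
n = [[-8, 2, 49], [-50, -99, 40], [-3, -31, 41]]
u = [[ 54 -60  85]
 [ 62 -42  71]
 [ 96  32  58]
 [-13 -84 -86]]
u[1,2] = 71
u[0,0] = 54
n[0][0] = -8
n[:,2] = [49, 40, 41]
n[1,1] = -99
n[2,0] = -3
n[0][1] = 2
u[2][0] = 96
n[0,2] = 49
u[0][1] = -60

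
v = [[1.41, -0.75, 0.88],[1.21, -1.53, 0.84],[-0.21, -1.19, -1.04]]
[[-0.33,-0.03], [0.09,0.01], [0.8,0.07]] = v@[[-0.34,-0.03],[-0.44,-0.04],[-0.20,-0.02]]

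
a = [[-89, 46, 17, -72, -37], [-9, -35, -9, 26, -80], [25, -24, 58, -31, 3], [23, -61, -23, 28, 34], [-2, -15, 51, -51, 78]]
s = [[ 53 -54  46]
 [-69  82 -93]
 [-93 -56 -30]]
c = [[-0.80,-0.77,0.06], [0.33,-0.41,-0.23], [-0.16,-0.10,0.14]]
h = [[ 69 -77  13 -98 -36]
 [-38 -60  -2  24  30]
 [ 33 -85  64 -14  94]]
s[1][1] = 82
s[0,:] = [53, -54, 46]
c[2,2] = 0.136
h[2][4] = 94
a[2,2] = 58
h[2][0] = 33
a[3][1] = -61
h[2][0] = 33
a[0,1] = 46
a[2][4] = 3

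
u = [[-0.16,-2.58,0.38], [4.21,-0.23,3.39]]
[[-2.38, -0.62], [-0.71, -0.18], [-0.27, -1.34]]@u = [[-2.23, 6.28, -3.01], [-0.64, 1.87, -0.88], [-5.6, 1.0, -4.65]]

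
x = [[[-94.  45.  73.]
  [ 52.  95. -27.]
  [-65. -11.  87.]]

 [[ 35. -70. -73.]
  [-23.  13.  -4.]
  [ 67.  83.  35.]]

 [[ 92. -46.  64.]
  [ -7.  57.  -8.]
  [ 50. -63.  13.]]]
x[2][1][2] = -8.0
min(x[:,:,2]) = -73.0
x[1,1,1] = 13.0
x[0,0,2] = 73.0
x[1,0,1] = -70.0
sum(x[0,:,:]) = 155.0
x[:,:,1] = [[45.0, 95.0, -11.0], [-70.0, 13.0, 83.0], [-46.0, 57.0, -63.0]]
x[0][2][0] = -65.0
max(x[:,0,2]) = 73.0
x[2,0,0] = 92.0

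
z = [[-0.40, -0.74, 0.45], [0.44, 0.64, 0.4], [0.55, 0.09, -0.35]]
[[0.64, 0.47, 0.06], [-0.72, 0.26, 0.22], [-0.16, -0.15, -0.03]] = z @ [[-0.26, 0.29, 0.15], [-0.84, -0.30, 0.04], [-0.18, 0.81, 0.33]]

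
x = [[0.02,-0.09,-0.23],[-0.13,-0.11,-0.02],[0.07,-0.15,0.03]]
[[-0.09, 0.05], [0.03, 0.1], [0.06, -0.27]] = x @ [[-0.06, -1.47], [-0.34, 0.94], [0.53, -0.72]]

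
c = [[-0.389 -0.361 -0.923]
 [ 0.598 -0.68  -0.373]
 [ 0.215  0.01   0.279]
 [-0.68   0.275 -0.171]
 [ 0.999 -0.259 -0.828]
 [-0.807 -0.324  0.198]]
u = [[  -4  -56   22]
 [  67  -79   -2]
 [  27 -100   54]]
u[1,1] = -79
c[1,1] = -0.68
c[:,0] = [-0.389, 0.598, 0.215, -0.68, 0.999, -0.807]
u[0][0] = -4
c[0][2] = -0.923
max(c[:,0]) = 0.999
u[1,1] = -79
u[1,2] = -2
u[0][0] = -4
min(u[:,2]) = -2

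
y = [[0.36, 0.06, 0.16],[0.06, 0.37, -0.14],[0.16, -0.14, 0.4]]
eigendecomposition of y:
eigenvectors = [[0.58, -0.66, 0.48], [-0.52, -0.75, -0.40], [-0.63, 0.02, 0.78]]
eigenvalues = [0.13, 0.43, 0.57]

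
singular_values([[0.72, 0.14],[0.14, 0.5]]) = [0.79, 0.43]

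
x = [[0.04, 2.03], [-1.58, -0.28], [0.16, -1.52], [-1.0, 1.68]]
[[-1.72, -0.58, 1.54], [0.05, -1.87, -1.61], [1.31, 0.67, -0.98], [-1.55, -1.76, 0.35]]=x @ [[0.12, 1.24, 0.89], [-0.85, -0.31, 0.74]]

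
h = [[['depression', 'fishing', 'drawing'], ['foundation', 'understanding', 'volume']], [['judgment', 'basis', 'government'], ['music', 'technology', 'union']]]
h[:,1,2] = ['volume', 'union']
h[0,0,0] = 'depression'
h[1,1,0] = 'music'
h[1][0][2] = 'government'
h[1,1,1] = 'technology'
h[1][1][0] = 'music'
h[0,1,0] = 'foundation'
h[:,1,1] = ['understanding', 'technology']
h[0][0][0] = 'depression'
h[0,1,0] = 'foundation'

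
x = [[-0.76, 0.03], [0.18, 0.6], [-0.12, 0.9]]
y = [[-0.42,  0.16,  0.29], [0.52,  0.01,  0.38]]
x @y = [[0.33, -0.12, -0.21],[0.24, 0.03, 0.28],[0.52, -0.01, 0.31]]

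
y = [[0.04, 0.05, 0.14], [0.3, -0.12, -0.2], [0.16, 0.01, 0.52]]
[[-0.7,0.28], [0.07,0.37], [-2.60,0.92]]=y @ [[-2.61, 2.28], [-0.09, 0.87], [-4.19, 1.06]]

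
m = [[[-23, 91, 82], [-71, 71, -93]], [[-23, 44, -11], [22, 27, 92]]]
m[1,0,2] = -11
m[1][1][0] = 22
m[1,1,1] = 27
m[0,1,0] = -71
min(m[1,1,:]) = 22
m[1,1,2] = 92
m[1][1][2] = 92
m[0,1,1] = 71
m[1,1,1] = 27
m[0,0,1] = 91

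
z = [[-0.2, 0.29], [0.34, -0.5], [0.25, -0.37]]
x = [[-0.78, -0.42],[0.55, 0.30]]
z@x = [[0.32,0.17], [-0.54,-0.29], [-0.40,-0.22]]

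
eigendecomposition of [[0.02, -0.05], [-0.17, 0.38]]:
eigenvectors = [[-0.91, 0.13],[-0.41, -0.99]]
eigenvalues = [-0.0, 0.4]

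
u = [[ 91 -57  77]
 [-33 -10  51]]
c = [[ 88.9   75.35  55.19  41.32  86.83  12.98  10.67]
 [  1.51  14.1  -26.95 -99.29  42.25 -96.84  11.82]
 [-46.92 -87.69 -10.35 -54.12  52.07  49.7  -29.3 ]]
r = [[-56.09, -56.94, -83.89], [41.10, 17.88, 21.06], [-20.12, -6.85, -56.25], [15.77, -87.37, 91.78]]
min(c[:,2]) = -26.95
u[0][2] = 77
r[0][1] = -56.94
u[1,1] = -10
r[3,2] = 91.78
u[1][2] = 51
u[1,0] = -33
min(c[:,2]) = -26.95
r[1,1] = 17.88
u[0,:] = [91, -57, 77]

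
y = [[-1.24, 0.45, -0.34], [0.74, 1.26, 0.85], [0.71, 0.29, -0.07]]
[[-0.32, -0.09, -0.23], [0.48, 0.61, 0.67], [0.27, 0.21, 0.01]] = y@[[0.31, 0.17, 0.04],[0.17, 0.33, 0.08],[0.04, 0.08, 0.63]]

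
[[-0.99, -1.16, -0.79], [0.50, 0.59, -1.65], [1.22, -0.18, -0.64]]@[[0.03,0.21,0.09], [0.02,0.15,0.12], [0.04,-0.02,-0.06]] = [[-0.08, -0.37, -0.18], [-0.04, 0.23, 0.21], [0.01, 0.24, 0.13]]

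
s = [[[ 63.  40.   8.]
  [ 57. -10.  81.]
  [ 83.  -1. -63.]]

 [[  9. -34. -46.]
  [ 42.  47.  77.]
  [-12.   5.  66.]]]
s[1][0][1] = -34.0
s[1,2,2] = 66.0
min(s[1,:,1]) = -34.0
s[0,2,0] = 83.0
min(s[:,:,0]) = -12.0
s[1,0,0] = 9.0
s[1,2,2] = 66.0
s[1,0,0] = 9.0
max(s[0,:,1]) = 40.0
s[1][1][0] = 42.0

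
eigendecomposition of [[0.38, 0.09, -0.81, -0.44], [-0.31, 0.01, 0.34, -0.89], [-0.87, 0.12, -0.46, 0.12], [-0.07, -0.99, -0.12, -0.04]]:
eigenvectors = [[-0.59+0.00j, (-0.59-0j), -0.32-0.11j, (-0.32+0.11j)],[0.05-0.51j, (0.05+0.51j), 0.30-0.41j, 0.30+0.41j],[0.36-0.08j, 0.36+0.08j, (-0.63+0j), (-0.63-0j)],[0.11+0.49j, (0.11-0.49j), (0.21-0.43j), 0.21+0.43j]]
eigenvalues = [(0.95+0.32j), (0.95-0.32j), (-1+0.01j), (-1-0.01j)]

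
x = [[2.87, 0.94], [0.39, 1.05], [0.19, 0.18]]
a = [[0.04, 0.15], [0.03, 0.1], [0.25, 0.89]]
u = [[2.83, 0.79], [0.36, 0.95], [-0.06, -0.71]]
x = u + a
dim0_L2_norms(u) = [2.85, 1.43]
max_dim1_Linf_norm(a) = 0.89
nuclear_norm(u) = 4.05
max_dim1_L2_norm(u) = 2.94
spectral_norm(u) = 3.02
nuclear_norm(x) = 3.97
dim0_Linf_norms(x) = [2.87, 1.05]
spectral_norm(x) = 3.12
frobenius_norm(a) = 0.94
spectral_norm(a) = 0.94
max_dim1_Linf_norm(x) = 2.87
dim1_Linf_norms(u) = [2.83, 0.95, 0.71]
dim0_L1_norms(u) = [3.25, 2.45]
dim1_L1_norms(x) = [3.81, 1.44, 0.37]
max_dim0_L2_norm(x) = 2.9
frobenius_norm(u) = 3.19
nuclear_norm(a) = 0.95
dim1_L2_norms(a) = [0.16, 0.1, 0.92]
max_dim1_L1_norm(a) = 1.14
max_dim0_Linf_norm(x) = 2.87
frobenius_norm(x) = 3.23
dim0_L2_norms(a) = [0.25, 0.91]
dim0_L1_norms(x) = [3.45, 2.17]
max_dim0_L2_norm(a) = 0.91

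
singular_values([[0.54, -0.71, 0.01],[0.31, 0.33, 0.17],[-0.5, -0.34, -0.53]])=[0.92, 0.9, 0.14]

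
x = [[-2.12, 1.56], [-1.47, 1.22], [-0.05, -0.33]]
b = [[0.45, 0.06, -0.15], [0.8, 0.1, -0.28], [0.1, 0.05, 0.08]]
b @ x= [[-1.03, 0.82], [-1.83, 1.46], [-0.29, 0.19]]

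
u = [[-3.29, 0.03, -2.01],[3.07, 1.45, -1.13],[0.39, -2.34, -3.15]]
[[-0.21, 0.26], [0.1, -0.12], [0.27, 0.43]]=u @ [[0.07, -0.03],[-0.09, -0.08],[-0.01, -0.08]]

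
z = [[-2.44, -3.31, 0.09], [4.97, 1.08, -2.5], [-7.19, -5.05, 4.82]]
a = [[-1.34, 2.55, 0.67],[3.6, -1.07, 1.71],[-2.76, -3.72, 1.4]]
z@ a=[[-8.89, -3.02, -7.17], [4.13, 20.82, 1.68], [-21.85, -30.86, -6.70]]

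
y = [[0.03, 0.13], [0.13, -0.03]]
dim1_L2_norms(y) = [0.13, 0.13]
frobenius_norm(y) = 0.19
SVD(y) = [[-0.22, -0.97], [-0.97, 0.22]] @ diag([0.13341664064126335, 0.13341664064126335]) @ [[-1.00,-0.0], [-0.00,-1.0]]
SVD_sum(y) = [[0.03, 0.00], [0.13, 0.0]] + [[0.0,  0.13],[0.00,  -0.03]]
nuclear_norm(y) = 0.27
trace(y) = 0.00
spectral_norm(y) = 0.13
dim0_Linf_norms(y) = [0.13, 0.13]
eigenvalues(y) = [0.13, -0.13]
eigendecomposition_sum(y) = [[0.08, 0.06], [0.06, 0.05]] + [[-0.05, 0.06], [0.06, -0.08]]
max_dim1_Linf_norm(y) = 0.13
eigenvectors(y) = [[0.78,-0.62],[0.62,0.78]]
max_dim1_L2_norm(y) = 0.13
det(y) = -0.02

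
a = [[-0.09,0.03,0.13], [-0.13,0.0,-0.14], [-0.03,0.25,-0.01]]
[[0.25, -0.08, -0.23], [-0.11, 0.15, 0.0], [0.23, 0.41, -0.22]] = a @ [[-0.57, -0.06, 0.95], [0.90, 1.61, -0.81], [1.34, -1.05, -0.91]]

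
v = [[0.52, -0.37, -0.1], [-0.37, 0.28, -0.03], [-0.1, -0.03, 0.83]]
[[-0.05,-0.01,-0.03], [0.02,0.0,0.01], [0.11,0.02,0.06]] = v @ [[-0.07, -0.01, -0.04], [0.0, 0.00, 0.00], [0.13, 0.02, 0.07]]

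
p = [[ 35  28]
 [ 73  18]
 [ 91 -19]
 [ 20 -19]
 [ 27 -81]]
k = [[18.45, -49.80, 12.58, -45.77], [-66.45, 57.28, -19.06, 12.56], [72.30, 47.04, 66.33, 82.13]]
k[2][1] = 47.04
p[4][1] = -81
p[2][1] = -19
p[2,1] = -19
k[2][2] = 66.33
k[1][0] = -66.45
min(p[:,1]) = -81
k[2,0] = 72.3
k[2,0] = 72.3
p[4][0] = 27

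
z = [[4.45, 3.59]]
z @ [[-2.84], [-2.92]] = [[-23.12]]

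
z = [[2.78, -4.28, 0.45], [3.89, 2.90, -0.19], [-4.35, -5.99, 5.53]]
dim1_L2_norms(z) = [5.12, 4.86, 9.24]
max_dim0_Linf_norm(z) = 5.99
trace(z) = 11.21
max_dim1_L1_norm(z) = 15.87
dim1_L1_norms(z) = [7.51, 6.98, 15.87]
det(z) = 125.14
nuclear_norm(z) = 17.65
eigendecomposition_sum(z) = [[(1.72+2.36j), -2.21+1.69j, (0.01-0.31j)], [(2.22-1.41j), (1.39+2.09j), -0.27-0.03j], [(1.93+4.1j), (-3.87+1.92j), 0.10-0.46j]] + [[1.72-2.36j, -2.21-1.69j, 0.01+0.31j], [2.22+1.41j, (1.39-2.09j), (-0.27+0.03j)], [1.93-4.10j, (-3.87-1.92j), 0.10+0.46j]] + [[(-0.67+0j),0.14+0.00j,0.43-0.00j],[(-0.55+0j),0.12+0.00j,(0.36-0j)],[(-8.21+0j),1.74+0.00j,(5.32-0j)]]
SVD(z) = [[0.19, 0.94, -0.28], [-0.40, 0.33, 0.86], [0.90, -0.06, 0.44]] @ diag([10.219157711613018, 4.971039032791733, 2.463450141496923]) @ [[-0.48, -0.72, 0.5], [0.83, -0.55, 0.01], [0.27, 0.42, 0.87]]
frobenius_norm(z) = 11.63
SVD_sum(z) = [[-0.95, -1.42, 0.99], [1.95, 2.91, -2.03], [-4.41, -6.6, 4.60]] + [[3.91, -2.58, 0.05], [1.38, -0.91, 0.02], [-0.23, 0.15, -0.00]] + [[-0.18, -0.29, -0.59],[0.57, 0.89, 1.82],[0.29, 0.46, 0.93]]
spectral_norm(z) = 10.22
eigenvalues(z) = [(3.22+3.98j), (3.22-3.98j), (4.77+0j)]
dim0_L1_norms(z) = [11.02, 13.17, 6.17]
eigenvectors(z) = [[(0.48-0.09j), (0.48+0.09j), 0.08+0.00j], [(-0.06-0.44j), (-0.06+0.44j), 0.07+0.00j], [(0.76+0j), 0.76-0.00j, 0.99+0.00j]]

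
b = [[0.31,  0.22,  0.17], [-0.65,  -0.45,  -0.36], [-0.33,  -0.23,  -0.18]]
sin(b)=[[0.30,0.22,0.17], [-0.64,-0.44,-0.35], [-0.32,-0.23,-0.18]]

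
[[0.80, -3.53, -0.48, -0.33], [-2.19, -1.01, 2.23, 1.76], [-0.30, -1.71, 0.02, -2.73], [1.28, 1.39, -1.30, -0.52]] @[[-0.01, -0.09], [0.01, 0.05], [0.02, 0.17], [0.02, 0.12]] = [[-0.06, -0.37], [0.09, 0.74], [-0.07, -0.38], [-0.04, -0.33]]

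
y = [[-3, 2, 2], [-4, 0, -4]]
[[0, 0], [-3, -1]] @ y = [[0, 0, 0], [13, -6, -2]]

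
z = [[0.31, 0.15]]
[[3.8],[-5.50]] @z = [[1.18, 0.57], [-1.70, -0.82]]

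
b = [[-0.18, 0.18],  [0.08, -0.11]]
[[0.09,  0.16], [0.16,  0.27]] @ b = [[-0.00,  -0.0], [-0.01,  -0.00]]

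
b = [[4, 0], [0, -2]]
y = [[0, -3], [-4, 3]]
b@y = [[0, -12], [8, -6]]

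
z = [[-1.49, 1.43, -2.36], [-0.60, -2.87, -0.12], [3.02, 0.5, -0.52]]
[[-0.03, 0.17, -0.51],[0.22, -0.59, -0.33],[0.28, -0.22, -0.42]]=z @ [[0.09,-0.09,-0.10], [-0.09,0.22,0.12], [-0.1,0.12,0.35]]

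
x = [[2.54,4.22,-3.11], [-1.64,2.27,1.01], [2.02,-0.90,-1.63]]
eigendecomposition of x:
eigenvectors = [[(0.84+0j), 0.84-0.00j, 0.66+0.00j], [(-0.02+0.38j), -0.02-0.38j, (0.15+0j)], [0.22-0.32j, 0.22+0.32j, 0.74+0.00j]]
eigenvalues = [(1.59+3.09j), (1.59-3.09j), (-0.01+0j)]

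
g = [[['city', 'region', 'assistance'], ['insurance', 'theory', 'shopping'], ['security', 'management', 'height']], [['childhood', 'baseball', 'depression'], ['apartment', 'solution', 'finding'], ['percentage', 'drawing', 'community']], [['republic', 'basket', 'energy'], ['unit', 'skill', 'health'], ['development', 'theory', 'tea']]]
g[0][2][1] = 'management'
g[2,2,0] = 'development'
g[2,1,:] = ['unit', 'skill', 'health']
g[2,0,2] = 'energy'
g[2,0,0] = 'republic'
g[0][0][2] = 'assistance'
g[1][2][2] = 'community'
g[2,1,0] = 'unit'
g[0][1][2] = 'shopping'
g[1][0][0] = 'childhood'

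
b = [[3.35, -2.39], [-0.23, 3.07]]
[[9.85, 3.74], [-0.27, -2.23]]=b@ [[3.04, 0.63], [0.14, -0.68]]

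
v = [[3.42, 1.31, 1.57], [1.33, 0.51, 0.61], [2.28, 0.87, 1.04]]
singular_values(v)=[5.03, 0.01, 0.0]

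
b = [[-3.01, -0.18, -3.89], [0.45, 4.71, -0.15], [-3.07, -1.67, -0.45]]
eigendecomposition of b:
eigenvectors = [[0.85, -0.63, 0.17], [-0.03, 0.14, 0.91], [0.52, 0.77, -0.38]]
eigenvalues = [-5.38, 1.77, 4.86]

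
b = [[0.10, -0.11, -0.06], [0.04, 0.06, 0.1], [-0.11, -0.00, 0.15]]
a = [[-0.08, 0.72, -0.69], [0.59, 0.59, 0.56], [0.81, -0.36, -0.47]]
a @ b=[[0.1,0.05,-0.03], [0.02,-0.03,0.11], [0.12,-0.11,-0.16]]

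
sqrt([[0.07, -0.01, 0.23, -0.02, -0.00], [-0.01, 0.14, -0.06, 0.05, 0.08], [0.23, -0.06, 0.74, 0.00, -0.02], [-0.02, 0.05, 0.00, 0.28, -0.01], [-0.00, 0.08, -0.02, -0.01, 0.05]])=[[(0.08+0.05j), -0.01j, (0.25-0.02j), -0.04+0.01j, (0.01+0.01j)], [-0.01j, 0.31+0.01j, -0.05+0.00j, 0.07-0.00j, (0.19-0.01j)], [(0.25-0.02j), (-0.05+0j), (0.82+0.01j), (0.01-0j), -0.01-0.00j], [(-0.04+0.01j), 0.07-0.00j, (0.01-0j), 0.52+0.00j, (-0.03+0j)], [(0.01+0.01j), (0.19-0.01j), (-0.01-0j), -0.03+0.00j, 0.12+0.02j]]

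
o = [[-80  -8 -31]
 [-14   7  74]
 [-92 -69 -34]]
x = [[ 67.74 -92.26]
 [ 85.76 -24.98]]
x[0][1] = -92.26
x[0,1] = -92.26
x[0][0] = 67.74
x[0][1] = -92.26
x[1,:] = [85.76, -24.98]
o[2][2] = -34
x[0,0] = 67.74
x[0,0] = 67.74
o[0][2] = -31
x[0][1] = -92.26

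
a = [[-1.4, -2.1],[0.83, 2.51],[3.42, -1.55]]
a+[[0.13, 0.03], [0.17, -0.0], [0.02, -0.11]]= [[-1.27, -2.07], [1.00, 2.51], [3.44, -1.66]]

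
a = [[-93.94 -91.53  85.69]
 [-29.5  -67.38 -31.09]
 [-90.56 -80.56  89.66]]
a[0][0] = -93.94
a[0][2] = 85.69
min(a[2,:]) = -90.56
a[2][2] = 89.66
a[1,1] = -67.38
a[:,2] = [85.69, -31.09, 89.66]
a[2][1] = -80.56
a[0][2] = 85.69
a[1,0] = -29.5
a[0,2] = 85.69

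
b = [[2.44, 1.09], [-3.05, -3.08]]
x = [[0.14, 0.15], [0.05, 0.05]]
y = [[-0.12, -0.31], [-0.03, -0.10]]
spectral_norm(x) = 0.22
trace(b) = -0.64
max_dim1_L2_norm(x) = 0.21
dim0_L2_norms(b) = [3.91, 3.27]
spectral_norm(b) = 5.02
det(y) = 0.00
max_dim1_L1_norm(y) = 0.43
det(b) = -4.19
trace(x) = 0.19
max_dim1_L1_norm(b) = 6.13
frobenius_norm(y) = 0.35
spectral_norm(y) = 0.35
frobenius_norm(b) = 5.09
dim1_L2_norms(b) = [2.67, 4.33]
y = x @ b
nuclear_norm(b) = 5.86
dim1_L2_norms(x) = [0.21, 0.07]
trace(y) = -0.22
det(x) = -0.00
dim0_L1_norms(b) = [5.49, 4.17]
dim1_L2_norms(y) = [0.33, 0.1]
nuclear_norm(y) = 0.36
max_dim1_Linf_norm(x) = 0.15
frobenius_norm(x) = 0.22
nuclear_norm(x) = 0.22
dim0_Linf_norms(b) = [3.05, 3.08]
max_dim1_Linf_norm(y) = 0.31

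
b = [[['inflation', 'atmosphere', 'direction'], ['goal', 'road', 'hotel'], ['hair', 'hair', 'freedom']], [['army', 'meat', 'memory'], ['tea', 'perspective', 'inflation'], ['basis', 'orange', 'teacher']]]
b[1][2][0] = 'basis'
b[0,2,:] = ['hair', 'hair', 'freedom']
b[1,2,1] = 'orange'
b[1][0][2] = 'memory'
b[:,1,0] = ['goal', 'tea']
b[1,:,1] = ['meat', 'perspective', 'orange']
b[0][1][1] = 'road'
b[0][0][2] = 'direction'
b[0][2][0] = 'hair'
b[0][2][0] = 'hair'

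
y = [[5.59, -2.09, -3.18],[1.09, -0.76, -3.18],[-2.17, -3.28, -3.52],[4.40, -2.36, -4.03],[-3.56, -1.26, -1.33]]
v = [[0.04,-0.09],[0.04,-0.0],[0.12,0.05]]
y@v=[[-0.24, -0.66], [-0.37, -0.26], [-0.64, 0.02], [-0.4, -0.6], [-0.35, 0.25]]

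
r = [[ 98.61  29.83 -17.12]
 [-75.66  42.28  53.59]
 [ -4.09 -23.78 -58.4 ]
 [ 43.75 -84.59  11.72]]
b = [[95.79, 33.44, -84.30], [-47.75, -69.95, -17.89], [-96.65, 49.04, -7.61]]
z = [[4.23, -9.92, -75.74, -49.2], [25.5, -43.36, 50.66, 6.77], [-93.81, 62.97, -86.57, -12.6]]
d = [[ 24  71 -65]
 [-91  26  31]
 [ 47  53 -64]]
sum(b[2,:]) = -55.220000000000006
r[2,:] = [-4.09, -23.78, -58.4]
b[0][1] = 33.44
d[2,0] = 47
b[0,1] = 33.44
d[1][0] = -91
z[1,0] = 25.5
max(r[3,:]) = 43.75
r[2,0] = -4.09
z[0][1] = -9.92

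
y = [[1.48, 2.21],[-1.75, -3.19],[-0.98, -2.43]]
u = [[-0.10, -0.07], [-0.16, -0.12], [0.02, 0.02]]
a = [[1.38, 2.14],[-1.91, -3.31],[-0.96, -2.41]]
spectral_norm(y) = 5.20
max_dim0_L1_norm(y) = 7.83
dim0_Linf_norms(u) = [0.16, 0.12]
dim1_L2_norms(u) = [0.12, 0.2, 0.03]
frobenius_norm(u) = 0.24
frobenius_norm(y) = 5.21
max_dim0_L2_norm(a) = 4.62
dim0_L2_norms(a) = [2.54, 4.62]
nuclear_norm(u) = 0.24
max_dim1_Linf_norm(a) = 3.31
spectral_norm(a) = 5.26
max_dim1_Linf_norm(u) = 0.16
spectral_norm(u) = 0.24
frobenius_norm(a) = 5.27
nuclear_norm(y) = 5.59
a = u + y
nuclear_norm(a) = 5.64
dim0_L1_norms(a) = [4.25, 7.86]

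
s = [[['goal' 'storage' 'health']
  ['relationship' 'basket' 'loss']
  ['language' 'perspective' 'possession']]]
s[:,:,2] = [['health', 'loss', 'possession']]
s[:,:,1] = [['storage', 'basket', 'perspective']]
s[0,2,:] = ['language', 'perspective', 'possession']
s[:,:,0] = [['goal', 'relationship', 'language']]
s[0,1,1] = 'basket'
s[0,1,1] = 'basket'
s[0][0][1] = 'storage'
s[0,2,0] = 'language'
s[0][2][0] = 'language'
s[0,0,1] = 'storage'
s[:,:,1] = [['storage', 'basket', 'perspective']]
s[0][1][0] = 'relationship'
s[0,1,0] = 'relationship'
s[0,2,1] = 'perspective'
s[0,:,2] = ['health', 'loss', 'possession']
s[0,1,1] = 'basket'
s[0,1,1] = 'basket'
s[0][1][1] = 'basket'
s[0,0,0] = 'goal'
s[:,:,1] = [['storage', 'basket', 'perspective']]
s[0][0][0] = 'goal'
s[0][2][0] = 'language'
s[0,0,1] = 'storage'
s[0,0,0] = 'goal'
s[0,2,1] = 'perspective'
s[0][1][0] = 'relationship'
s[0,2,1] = 'perspective'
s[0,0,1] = 'storage'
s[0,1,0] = 'relationship'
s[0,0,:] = ['goal', 'storage', 'health']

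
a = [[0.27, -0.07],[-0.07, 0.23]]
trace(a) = 0.50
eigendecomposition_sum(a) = [[0.21,-0.16], [-0.16,0.12]] + [[0.06,0.09], [0.09,0.11]]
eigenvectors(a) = [[0.80, 0.6], [-0.60, 0.80]]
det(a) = 0.06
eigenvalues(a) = [0.32, 0.18]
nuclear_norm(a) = 0.50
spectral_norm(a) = 0.32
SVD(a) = [[-0.80, 0.60], [0.6, 0.8]] @ diag([0.3228010988928052, 0.1771989011071948]) @ [[-0.8,0.60], [0.60,0.80]]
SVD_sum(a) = [[0.21, -0.16], [-0.16, 0.12]] + [[0.06, 0.09], [0.09, 0.11]]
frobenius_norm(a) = 0.37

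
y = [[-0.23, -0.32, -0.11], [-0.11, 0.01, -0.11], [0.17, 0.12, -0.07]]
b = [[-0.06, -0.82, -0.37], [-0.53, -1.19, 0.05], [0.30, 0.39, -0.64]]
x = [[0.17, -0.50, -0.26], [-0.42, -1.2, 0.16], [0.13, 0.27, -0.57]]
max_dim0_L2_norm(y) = 0.34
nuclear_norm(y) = 0.71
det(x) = 0.21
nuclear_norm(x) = 2.27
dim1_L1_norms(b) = [1.25, 1.77, 1.33]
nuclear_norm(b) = 2.51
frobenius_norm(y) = 0.49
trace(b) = -1.89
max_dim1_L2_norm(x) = 1.28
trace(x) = -1.60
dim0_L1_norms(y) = [0.51, 0.45, 0.29]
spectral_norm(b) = 1.59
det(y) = 0.01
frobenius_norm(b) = 1.78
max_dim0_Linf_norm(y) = 0.32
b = y + x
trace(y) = -0.29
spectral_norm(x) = 1.39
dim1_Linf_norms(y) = [0.32, 0.11, 0.17]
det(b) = 0.17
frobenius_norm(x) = 1.55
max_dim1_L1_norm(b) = 1.77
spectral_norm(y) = 0.45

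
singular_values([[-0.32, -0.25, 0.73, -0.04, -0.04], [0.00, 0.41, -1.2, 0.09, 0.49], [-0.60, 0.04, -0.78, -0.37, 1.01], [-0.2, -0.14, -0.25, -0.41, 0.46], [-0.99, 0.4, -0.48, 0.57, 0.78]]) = [2.3, 1.17, 0.92, 0.01, 0.0]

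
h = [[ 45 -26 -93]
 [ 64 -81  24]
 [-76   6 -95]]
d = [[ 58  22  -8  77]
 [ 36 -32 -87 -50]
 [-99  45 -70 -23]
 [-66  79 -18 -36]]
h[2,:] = [-76, 6, -95]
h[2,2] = -95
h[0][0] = 45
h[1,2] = 24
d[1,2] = -87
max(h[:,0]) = 64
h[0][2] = -93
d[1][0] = 36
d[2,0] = -99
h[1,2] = 24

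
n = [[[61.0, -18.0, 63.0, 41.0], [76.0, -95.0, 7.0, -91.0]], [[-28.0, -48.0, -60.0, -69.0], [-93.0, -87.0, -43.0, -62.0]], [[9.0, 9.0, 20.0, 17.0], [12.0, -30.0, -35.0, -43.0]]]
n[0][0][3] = 41.0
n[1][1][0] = -93.0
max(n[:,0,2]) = 63.0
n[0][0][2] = 63.0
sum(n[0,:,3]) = -50.0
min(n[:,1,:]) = -95.0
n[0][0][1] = -18.0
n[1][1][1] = -87.0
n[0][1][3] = -91.0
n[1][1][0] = -93.0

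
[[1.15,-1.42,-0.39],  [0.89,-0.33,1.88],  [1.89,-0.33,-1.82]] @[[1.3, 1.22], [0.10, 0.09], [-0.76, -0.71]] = [[1.65, 1.55], [-0.3, -0.28], [3.81, 3.57]]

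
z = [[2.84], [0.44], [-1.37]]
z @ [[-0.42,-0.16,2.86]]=[[-1.19, -0.45, 8.12], [-0.18, -0.07, 1.26], [0.58, 0.22, -3.92]]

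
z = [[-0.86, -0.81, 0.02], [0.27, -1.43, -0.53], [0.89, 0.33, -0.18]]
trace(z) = -2.47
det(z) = -0.00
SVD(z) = [[-0.58,0.47,0.67], [-0.75,-0.62,-0.21], [0.32,-0.63,0.71]] @ diag([1.7767942375543164, 1.2534757921525046, 0.0008221200807423131]) @ [[0.32, 0.93, 0.19], [-0.9, 0.24, 0.36], [-0.29, 0.28, -0.91]]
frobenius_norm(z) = 2.17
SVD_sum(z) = [[-0.33, -0.95, -0.19], [-0.43, -1.24, -0.25], [0.18, 0.52, 0.1]] + [[-0.53, 0.14, 0.21], [0.70, -0.19, -0.28], [0.71, -0.19, -0.28]] + [[-0.00, 0.00, -0.0], [0.00, -0.00, 0.0], [-0.00, 0.0, -0.0]]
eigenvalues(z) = [(-0+0j), (-1.23+0.7j), (-1.23-0.7j)]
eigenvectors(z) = [[(-0.29+0j), (-0.61+0j), (-0.61-0j)], [0.28+0.00j, -0.27+0.53j, (-0.27-0.53j)], [(-0.91+0j), (0.49+0.16j), (0.49-0.16j)]]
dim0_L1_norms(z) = [2.02, 2.57, 0.73]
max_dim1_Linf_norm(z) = 1.43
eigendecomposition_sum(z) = [[(-0+0j), -0j, -0.00-0.00j], [-0j, -0.00+0.00j, 0j], [-0.00+0.00j, 0.00-0.00j, (-0-0j)]] + [[(-0.43+0.37j), -0.41-0.61j, (0.01-0.31j)], [(0.13+0.54j), -0.71+0.08j, (-0.27-0.15j)], [(0.45-0.19j), 0.16+0.60j, (-0.09+0.25j)]] + [[-0.43-0.37j,  (-0.41+0.61j),  0.01+0.31j], [0.13-0.54j,  (-0.71-0.08j),  (-0.27+0.15j)], [0.45+0.19j,  (0.16-0.6j),  -0.09-0.25j]]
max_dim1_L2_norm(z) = 1.55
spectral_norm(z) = 1.78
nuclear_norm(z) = 3.03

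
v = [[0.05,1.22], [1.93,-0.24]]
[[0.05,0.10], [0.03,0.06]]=v @ [[0.02,0.04], [0.04,0.08]]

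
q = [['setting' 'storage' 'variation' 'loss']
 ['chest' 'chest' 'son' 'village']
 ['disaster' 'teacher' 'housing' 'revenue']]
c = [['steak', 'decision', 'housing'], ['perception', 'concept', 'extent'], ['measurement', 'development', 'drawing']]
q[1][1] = 'chest'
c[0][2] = 'housing'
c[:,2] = ['housing', 'extent', 'drawing']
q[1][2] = 'son'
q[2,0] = 'disaster'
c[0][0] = 'steak'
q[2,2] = 'housing'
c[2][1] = 'development'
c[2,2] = 'drawing'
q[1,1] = 'chest'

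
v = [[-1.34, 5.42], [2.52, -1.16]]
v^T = [[-1.34, 2.52], [5.42, -1.16]]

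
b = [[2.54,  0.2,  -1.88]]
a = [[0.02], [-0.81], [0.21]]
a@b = [[0.05, 0.0, -0.04],[-2.06, -0.16, 1.52],[0.53, 0.04, -0.39]]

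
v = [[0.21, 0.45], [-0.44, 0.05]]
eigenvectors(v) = [[0.71+0.00j, 0.71-0.00j], [(-0.13+0.69j), -0.13-0.69j]]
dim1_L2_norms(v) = [0.5, 0.44]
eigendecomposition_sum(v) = [[(0.1+0.21j), 0.22-0.07j], [-0.22+0.07j, (0.02+0.23j)]] + [[(0.1-0.21j), 0.22+0.07j], [-0.22-0.07j, (0.02-0.23j)]]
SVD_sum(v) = [[0.35,0.28], [-0.24,-0.20]] + [[-0.14, 0.17],  [-0.2, 0.25]]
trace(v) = 0.26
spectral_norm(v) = 0.54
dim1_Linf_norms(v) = [0.45, 0.44]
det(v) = 0.21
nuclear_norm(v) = 0.93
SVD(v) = [[-0.82, 0.57], [0.57, 0.82]] @ diag([0.5437561408500435, 0.3834439454312295]) @ [[-0.78, -0.62], [-0.62, 0.78]]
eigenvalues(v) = [(0.13+0.44j), (0.13-0.44j)]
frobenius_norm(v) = 0.67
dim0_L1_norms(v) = [0.65, 0.5]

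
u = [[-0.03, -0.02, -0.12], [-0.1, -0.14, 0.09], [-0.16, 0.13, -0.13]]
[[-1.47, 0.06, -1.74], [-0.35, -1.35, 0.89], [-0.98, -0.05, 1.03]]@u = [[0.32, -0.21, 0.41], [0.00, 0.31, -0.20], [-0.13, 0.16, -0.02]]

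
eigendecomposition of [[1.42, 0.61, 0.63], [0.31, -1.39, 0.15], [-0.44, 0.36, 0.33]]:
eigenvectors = [[0.90, -0.62, -0.15], [0.08, -0.04, 0.96], [-0.43, 0.78, -0.23]]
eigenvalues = [1.17, 0.66, -1.47]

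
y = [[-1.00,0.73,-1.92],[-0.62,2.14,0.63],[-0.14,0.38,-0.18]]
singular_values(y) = [2.54, 2.08, 0.07]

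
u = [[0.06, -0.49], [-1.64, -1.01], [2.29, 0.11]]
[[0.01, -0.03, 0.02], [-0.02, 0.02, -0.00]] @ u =[[0.10, 0.03], [-0.03, -0.01]]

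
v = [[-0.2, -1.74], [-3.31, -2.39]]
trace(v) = -2.59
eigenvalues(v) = [1.34, -3.93]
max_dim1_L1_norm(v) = 5.7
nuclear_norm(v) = 5.50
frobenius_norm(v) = 4.44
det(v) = -5.28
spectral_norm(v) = 4.27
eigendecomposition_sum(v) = [[0.95, -0.44], [-0.84, 0.39]] + [[-1.15,-1.3], [-2.47,-2.78]]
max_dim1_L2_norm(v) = 4.08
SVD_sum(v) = [[-0.98,-0.85], [-3.06,-2.67]] + [[0.78, -0.89],[-0.25, 0.28]]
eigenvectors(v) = [[0.75,0.42], [-0.66,0.91]]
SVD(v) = [[-0.3, -0.95], [-0.95, 0.3]] @ diag([4.266556248872685, 1.2378601597940866]) @ [[0.75, 0.66], [-0.66, 0.75]]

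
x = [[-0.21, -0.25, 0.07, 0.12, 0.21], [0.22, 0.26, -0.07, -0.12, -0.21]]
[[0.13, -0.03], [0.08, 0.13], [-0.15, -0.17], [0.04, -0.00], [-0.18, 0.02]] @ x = [[-0.03, -0.04, 0.01, 0.02, 0.03], [0.01, 0.01, -0.00, -0.01, -0.01], [-0.01, -0.01, 0.00, 0.0, 0.00], [-0.01, -0.01, 0.00, 0.0, 0.01], [0.04, 0.05, -0.01, -0.02, -0.04]]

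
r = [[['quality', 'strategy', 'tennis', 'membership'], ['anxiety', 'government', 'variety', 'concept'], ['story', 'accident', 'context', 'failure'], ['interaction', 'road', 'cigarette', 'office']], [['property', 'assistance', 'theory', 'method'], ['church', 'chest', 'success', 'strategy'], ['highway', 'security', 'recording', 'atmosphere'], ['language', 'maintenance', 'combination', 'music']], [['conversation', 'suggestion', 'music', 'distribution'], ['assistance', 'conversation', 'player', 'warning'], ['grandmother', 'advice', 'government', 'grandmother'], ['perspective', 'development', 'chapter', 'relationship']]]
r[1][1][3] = 'strategy'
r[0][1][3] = 'concept'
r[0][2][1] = 'accident'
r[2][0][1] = 'suggestion'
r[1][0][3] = 'method'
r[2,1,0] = 'assistance'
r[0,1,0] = 'anxiety'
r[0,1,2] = 'variety'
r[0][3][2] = 'cigarette'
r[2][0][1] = 'suggestion'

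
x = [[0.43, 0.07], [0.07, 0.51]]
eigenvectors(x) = [[-0.86, -0.50], [0.5, -0.86]]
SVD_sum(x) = [[0.14,0.24], [0.24,0.41]] + [[0.29, -0.17], [-0.17, 0.1]]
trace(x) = 0.94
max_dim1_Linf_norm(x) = 0.51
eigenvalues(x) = [0.39, 0.55]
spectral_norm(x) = 0.55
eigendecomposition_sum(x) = [[0.29, -0.17], [-0.17, 0.10]] + [[0.14, 0.24], [0.24, 0.41]]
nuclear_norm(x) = 0.94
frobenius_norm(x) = 0.67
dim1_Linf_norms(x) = [0.43, 0.51]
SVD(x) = [[0.5, 0.86], [0.86, -0.5]] @ diag([0.5506225774829855, 0.38937742251701446]) @ [[0.50, 0.86],[0.86, -0.5]]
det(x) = 0.21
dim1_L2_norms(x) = [0.44, 0.51]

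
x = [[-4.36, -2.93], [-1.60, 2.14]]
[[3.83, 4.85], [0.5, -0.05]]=x@ [[-0.69, -0.73], [-0.28, -0.57]]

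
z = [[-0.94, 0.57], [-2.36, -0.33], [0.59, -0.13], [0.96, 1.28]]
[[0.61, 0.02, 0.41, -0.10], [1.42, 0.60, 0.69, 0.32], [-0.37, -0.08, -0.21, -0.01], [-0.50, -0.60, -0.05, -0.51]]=z @[[-0.61, -0.21, -0.32, -0.09], [0.07, -0.31, 0.20, -0.33]]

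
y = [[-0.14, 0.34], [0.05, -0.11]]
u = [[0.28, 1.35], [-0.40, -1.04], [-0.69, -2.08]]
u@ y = [[0.03, -0.05], [0.00, -0.02], [-0.01, -0.01]]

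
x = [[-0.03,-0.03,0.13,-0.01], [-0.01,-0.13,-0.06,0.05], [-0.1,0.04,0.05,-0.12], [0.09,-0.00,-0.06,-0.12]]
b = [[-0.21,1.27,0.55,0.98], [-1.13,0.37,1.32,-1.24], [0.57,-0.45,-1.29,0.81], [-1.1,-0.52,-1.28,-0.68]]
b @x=[[0.03, -0.14, -0.13, -0.12], [-0.21, 0.04, -0.03, 0.02], [0.19, -0.01, -0.01, 0.03], [0.11, 0.05, -0.14, 0.22]]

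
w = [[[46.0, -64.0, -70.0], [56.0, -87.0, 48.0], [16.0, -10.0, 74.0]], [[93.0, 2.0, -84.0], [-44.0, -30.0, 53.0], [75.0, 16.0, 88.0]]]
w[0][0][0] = 46.0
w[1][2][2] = 88.0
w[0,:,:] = [[46.0, -64.0, -70.0], [56.0, -87.0, 48.0], [16.0, -10.0, 74.0]]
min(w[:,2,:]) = -10.0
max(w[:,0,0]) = 93.0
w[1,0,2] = -84.0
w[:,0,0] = [46.0, 93.0]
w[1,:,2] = [-84.0, 53.0, 88.0]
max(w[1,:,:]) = 93.0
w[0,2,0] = 16.0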